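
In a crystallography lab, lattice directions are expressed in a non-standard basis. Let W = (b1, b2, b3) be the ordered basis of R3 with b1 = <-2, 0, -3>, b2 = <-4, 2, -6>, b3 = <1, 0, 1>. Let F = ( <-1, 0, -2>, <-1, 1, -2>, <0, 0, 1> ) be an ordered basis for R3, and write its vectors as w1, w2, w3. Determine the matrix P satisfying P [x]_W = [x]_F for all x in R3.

Take x = bj: its W-coordinates are the j-th standard unit vector, so P e_j — column j of P — equals [bj]_F.
b1 = 2w1 + 0·w2 + w3, giving column 1 = <2, 0, 1>; repeating for each j gives P = [[2, 2, -1], [0, 2, 0], [1, 2, -1]].

[[2, 2, -1], [0, 2, 0], [1, 2, -1]]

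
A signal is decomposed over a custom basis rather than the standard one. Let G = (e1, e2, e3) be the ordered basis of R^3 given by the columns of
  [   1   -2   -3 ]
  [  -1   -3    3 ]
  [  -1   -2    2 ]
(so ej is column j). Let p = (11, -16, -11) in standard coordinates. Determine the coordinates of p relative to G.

Write p = c_1 e1 + ... + c_3 e3 and solve for the c_i.
Gaussian elimination on [M | p] yields c = (1, 1, -4).
Check: e1 + e2 - 4e3 = (11, -16, -11).

(1, 1, -4)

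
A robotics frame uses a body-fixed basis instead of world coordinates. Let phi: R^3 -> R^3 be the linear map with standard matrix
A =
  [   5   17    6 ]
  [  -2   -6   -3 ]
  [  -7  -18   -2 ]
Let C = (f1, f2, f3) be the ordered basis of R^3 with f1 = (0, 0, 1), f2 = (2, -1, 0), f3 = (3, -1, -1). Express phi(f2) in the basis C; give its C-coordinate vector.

(1, 1, -3)

Compute phi(f2) = A f2 = (-7, 2, 4) in standard coordinates.
Then write this in C-coordinates: solve for y in y_1 f1 + ... + y_3 f3 = (-7, 2, 4).
This gives y = (1, 1, -3), which is column 2 of [phi]_C.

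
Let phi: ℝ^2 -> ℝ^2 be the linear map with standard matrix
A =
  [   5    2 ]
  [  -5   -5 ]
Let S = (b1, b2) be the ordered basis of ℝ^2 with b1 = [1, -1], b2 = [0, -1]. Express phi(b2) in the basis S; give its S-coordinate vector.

Column 2 of [phi]_S is the S-coordinate vector of phi(b2).
In standard coordinates phi(b2) = A b2 = [-2, 5].
Converting to S: [-2, 5] = -2b1 - 3b2, so the coordinate vector is [-2, -3].

[-2, -3]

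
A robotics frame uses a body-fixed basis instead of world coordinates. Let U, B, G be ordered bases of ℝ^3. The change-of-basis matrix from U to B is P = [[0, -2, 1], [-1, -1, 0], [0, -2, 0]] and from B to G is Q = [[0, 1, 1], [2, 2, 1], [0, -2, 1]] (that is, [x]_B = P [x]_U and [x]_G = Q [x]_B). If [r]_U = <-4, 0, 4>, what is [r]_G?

<4, 16, -8>

Apply P to get B-coordinates <4, 4, 0>, then Q to get G-coordinates.
The result is [r]_G = <4, 16, -8>.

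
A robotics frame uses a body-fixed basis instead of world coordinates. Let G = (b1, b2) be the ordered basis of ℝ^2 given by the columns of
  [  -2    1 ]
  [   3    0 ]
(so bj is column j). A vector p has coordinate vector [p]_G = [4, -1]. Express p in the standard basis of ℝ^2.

The coordinates say p = 4b1 - b2; adding the scaled basis vectors gives [-9, 12].

[-9, 12]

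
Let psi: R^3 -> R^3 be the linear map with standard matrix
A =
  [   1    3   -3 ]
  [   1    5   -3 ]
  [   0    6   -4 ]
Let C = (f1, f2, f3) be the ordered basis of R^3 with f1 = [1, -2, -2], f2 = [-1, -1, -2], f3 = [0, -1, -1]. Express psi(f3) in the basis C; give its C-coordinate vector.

[0, 0, 2]

Column 3 of [psi]_C is the C-coordinate vector of psi(f3).
In standard coordinates psi(f3) = A f3 = [0, -2, -2].
Converting to C: [0, -2, -2] = 0·f1 + 0·f2 + 2f3, so the coordinate vector is [0, 0, 2].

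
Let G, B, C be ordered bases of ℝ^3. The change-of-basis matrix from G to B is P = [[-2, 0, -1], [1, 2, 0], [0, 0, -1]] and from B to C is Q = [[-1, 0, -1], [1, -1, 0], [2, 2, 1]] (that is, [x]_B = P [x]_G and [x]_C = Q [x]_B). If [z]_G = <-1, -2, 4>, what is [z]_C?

<6, 3, -18>

Apply P to get B-coordinates <-2, -5, -4>, then Q to get C-coordinates.
The result is [z]_C = <6, 3, -18>.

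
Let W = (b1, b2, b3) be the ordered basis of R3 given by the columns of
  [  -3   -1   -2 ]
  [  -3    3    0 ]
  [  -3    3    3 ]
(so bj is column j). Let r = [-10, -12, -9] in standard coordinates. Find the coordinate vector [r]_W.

[r]_W is the unique c with M c = r, where M has columns b1, ..., b3.
Row-reducing the augmented matrix [M | r] gives c = (3, -1, 1).
Check: 3b1 - b2 + b3 = [-10, -12, -9].

[3, -1, 1]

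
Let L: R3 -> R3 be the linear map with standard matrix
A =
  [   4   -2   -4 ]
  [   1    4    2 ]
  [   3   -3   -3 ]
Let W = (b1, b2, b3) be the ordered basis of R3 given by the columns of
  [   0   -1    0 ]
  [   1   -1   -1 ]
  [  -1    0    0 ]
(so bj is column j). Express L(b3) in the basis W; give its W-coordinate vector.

(-3, -2, 3)

Compute L(b3) = A b3 = (2, -4, 3) in standard coordinates.
Then write this in W-coordinates: solve for y in y_1 b1 + ... + y_3 b3 = (2, -4, 3).
This gives y = (-3, -2, 3), which is column 3 of [L]_W.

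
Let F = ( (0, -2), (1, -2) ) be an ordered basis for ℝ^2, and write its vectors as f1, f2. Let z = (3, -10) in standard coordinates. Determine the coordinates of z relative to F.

(2, 3)

We seek scalars with c_1 f1 + c_2 f2 = z; equivalently solve M c = z where the columns of M are f1, f2.
System: 0c_1 + c_2 = 3, -2c_1 - 2c_2 = -10; solving gives c_1 = 2, c_2 = 3.
Check: 2f1 + 3f2 = (3, -10).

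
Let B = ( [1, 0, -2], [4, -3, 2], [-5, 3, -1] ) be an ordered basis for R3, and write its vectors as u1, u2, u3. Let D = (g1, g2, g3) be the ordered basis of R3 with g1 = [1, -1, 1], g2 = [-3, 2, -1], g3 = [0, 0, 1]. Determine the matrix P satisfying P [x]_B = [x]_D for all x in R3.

[[-2, 1, 1], [-1, -1, 2], [-1, 0, 0]]

Let M have columns uj and N have columns gj. Then for every x, N [x]_D = x = M [x]_B, so P = N^(-1) M.
Since det N = -1, N^(-1) has integer entries; multiplying gives P = [[-2, 1, 1], [-1, -1, 2], [-1, 0, 0]].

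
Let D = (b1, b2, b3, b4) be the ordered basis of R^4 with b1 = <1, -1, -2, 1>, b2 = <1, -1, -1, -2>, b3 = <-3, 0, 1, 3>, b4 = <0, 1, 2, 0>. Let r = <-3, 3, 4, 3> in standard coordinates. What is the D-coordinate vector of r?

[r]_D is the unique c with M c = r, where M has columns b1, ..., b4.
Row-reducing the augmented matrix [M | r] gives c = (-1, -2, 0, 0).
Check: -b1 - 2b2 + 0·b3 + 0·b4 = <-3, 3, 4, 3>.

<-1, -2, 0, 0>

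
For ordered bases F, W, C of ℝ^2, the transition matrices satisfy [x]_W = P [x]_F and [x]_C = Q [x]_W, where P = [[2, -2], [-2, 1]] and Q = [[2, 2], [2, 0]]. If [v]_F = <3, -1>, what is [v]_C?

<2, 16>

Apply P to get W-coordinates <8, -7>, then Q to get C-coordinates.
The result is [v]_C = <2, 16>.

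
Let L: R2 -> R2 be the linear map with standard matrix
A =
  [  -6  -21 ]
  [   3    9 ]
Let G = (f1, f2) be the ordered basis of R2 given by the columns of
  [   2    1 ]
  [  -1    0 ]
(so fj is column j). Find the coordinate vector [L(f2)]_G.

Column 2 of [L]_G is the G-coordinate vector of L(f2).
In standard coordinates L(f2) = A f2 = (-6, 3).
Converting to G: (-6, 3) = -3f1 + 0·f2, so the coordinate vector is (-3, 0).

(-3, 0)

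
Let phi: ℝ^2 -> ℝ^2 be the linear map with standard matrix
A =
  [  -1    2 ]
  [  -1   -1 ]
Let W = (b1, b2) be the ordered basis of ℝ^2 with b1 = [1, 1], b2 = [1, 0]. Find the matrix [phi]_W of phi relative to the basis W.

The j-th column of [phi]_W is [phi(bj)]_W.
phi(b1) = A b1 = [1, -2] = -2b1 + 3b2, so column 1 is [-2, 3].
Repeating for b2 and assembling the columns gives [[-2, -1], [3, 0]].

[[-2, -1], [3, 0]]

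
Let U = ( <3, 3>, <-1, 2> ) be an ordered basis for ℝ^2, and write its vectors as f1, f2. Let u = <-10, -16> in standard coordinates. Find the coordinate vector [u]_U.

<-4, -2>

Write u = c_1 f1 + c_2 f2 and solve for the c_i.
System: 3c_1 - c_2 = -10, 3c_1 + 2c_2 = -16; solving gives c_1 = -4, c_2 = -2.
Check: -4f1 - 2f2 = <-10, -16>.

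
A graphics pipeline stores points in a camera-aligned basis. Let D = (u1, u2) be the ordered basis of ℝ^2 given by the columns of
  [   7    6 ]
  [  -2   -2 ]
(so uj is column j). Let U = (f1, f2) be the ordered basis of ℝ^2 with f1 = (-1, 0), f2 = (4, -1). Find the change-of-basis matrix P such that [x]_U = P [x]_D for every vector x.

Take x = uj: its D-coordinates are the j-th standard unit vector, so P e_j — column j of P — equals [uj]_U.
u1 = f1 + 2f2, giving column 1 = (1, 2); repeating for each j gives P = [[1, 2], [2, 2]].

[[1, 2], [2, 2]]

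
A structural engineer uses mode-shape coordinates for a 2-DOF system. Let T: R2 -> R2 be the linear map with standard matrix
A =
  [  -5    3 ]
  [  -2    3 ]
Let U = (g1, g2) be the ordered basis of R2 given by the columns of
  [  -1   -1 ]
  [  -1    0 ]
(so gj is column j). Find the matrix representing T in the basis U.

[[1, -2], [-3, -3]]

Let P have columns g1, g2. Then [T]_U = P^(-1) A P.
Here det P = -1, so P^(-1) is integer; computing A P first and then P^(-1)(A P) gives [[1, -2], [-3, -3]].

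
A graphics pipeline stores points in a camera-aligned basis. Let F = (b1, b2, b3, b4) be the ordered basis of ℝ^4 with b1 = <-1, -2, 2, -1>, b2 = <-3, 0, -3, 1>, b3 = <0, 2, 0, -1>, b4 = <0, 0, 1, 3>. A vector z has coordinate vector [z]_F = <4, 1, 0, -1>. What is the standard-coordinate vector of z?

<-7, -8, 4, -6>

z = M [z]_F, where M has columns b1, ..., b4.
Carrying out the matrix-vector product, z = <-7, -8, 4, -6>.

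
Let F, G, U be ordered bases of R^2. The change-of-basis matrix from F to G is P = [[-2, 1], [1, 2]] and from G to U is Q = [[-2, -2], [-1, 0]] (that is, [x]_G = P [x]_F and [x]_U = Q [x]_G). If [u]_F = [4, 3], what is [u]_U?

[-10, 5]

First [u]_G = P [u]_F = [-5, 10].
Then [u]_U = Q [u]_G = [-10, 5].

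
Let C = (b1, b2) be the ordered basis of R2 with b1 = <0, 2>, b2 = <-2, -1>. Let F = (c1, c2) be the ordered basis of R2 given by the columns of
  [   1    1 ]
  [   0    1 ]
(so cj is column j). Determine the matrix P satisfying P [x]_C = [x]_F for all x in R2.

Let M have columns bj and N have columns cj. Then for every x, N [x]_F = x = M [x]_C, so P = N^(-1) M.
Since det N = 1, N^(-1) has integer entries; multiplying gives P = [[-2, -1], [2, -1]].

[[-2, -1], [2, -1]]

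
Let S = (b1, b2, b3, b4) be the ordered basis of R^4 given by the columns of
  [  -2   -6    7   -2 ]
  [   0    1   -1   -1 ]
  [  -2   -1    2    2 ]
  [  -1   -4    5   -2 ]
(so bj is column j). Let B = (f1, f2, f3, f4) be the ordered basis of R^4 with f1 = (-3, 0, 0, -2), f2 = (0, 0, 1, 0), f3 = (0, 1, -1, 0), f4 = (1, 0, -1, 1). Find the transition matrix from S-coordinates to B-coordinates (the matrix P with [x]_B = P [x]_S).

Take x = bj: its S-coordinates are the j-th standard unit vector, so P e_j — column j of P — equals [bj]_B.
b1 = f1 - f2 + 0·f3 + f4, giving column 1 = (1, -1, 0, 1); repeating for each j gives P = [[1, 2, -2, 0], [-1, 0, 2, -1], [0, 1, -1, -1], [1, 0, 1, -2]].

[[1, 2, -2, 0], [-1, 0, 2, -1], [0, 1, -1, -1], [1, 0, 1, -2]]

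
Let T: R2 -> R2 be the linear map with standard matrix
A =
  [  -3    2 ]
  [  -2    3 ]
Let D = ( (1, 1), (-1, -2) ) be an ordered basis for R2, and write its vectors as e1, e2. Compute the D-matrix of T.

[[-3, 2], [-2, 3]]

With P the matrix whose columns are e1, e2, [T]_D = P^(-1) A P.
Column by column: T(e1) = A e1 = (-1, 1); its D-coordinates (-3, -2) give column 1.
Continuing for each basis vector yields [T]_D = [[-3, 2], [-2, 3]].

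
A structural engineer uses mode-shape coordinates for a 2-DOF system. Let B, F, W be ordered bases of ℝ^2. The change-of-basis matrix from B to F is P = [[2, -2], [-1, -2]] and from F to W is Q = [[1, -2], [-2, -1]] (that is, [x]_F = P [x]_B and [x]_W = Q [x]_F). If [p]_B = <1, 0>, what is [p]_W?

Apply P to get F-coordinates <2, -1>, then Q to get W-coordinates.
The result is [p]_W = <4, -3>.

<4, -3>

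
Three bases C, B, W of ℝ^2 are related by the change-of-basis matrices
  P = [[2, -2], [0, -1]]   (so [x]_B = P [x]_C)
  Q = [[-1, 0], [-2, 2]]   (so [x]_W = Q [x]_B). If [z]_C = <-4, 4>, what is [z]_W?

First [z]_B = P [z]_C = <-16, -4>.
Then [z]_W = Q [z]_B = <16, 24>.

<16, 24>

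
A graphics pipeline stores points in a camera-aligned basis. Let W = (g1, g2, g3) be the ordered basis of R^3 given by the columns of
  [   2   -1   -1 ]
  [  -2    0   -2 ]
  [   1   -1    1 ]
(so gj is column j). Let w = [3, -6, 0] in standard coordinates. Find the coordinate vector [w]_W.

[3, 3, 0]

Write w = c_1 g1 + ... + c_3 g3 and solve for the c_i.
Solving this 3x3 system gives c = (3, 3, 0).
Check: 3g1 + 3g2 + 0·g3 = [3, -6, 0].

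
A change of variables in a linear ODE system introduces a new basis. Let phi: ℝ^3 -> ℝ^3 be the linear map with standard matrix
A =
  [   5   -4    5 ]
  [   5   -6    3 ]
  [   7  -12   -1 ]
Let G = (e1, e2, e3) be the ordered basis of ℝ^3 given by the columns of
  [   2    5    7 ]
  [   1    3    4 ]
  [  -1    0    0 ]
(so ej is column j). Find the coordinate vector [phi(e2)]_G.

(1, -2, 3)

Column 2 of [phi]_G is the G-coordinate vector of phi(e2).
In standard coordinates phi(e2) = A e2 = (13, 7, -1).
Converting to G: (13, 7, -1) = e1 - 2e2 + 3e3, so the coordinate vector is (1, -2, 3).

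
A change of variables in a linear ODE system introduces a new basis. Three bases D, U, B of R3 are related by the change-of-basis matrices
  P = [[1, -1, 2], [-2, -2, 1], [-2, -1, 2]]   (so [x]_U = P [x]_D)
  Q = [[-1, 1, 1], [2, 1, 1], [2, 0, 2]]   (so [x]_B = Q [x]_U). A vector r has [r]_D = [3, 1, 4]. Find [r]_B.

Composing the changes, [r]_B = Q P [r]_D.
Q P = [[-5, -2, 1], [-2, -5, 7], [-2, -4, 8]]; applying this to [3, 1, 4] gives [-13, 17, 22].

[-13, 17, 22]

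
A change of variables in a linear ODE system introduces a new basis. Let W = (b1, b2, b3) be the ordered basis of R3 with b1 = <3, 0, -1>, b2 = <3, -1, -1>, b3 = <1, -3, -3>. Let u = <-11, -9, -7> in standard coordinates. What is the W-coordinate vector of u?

[u]_W is the unique c with M c = u, where M has columns b1, ..., b3.
Gaussian elimination on [M | u] yields c = (-2, -3, 4).
Check: -2b1 - 3b2 + 4b3 = <-11, -9, -7>.

<-2, -3, 4>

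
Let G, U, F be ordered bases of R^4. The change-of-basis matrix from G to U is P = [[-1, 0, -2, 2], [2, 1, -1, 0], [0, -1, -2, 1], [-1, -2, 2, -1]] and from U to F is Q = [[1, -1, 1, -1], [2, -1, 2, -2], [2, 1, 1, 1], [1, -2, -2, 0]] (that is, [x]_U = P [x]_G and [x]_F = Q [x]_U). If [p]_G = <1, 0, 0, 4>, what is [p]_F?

Composing the changes, [p]_F = Q P [p]_G.
Q P = [[-2, 0, -5, 4], [-2, 1, -11, 8], [-1, -2, -5, 4], [-5, 0, 4, 0]]; applying this to <1, 0, 0, 4> gives <14, 30, 15, -5>.

<14, 30, 15, -5>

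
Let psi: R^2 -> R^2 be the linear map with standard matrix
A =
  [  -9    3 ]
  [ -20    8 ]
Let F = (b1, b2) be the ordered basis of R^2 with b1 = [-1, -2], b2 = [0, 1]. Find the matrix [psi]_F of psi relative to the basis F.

[[-3, -3], [-2, 2]]

With P the matrix whose columns are b1, b2, [psi]_F = P^(-1) A P.
Column by column: psi(b1) = A b1 = [3, 4]; its F-coordinates [-3, -2] give column 1.
Continuing for each basis vector yields [psi]_F = [[-3, -3], [-2, 2]].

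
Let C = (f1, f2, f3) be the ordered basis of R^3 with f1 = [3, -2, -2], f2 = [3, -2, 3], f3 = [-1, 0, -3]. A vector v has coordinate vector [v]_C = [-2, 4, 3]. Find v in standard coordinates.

The coordinates say v = -2f1 + 4f2 + 3f3; adding the scaled basis vectors gives [3, -4, 7].

[3, -4, 7]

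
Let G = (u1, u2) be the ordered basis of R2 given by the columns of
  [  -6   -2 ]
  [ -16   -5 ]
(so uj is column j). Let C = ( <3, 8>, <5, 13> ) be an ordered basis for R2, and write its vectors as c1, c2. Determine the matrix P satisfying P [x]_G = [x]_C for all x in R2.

Column j of P is [uj]_C, since P maps G-coordinates to C-coordinates.
Expressing u1 in C: u1 = -2c1 + 0·c2, so column 1 of P is <-2, 0>.
Doing the same for each uj gives P = [[-2, 1], [0, -1]].

[[-2, 1], [0, -1]]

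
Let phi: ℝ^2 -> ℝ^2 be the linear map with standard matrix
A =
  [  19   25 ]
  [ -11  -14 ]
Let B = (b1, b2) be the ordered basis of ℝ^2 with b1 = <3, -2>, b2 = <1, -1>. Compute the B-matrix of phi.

[[2, -3], [1, 3]]

With P the matrix whose columns are b1, b2, [phi]_B = P^(-1) A P.
Column by column: phi(b1) = A b1 = <7, -5>; its B-coordinates <2, 1> give column 1.
Continuing for each basis vector yields [phi]_B = [[2, -3], [1, 3]].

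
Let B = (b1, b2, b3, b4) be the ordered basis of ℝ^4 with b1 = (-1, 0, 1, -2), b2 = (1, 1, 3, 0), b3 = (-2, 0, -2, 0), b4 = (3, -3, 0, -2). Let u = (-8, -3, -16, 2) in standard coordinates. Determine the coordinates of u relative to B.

[u]_B is the unique c with M c = u, where M has columns b1, ..., b4.
Gaussian elimination on [M | u] yields c = (-1, -3, 3, 0).
Check: -b1 - 3b2 + 3b3 + 0·b4 = (-8, -3, -16, 2).

(-1, -3, 3, 0)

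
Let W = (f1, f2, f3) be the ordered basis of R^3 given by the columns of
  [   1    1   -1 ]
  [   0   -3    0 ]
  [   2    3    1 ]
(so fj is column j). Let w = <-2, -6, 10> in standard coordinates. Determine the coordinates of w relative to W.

<0, 2, 4>

Write w = c_1 f1 + ... + c_3 f3 and solve for the c_i.
Gaussian elimination on [M | w] yields c = (0, 2, 4).
Check: 0·f1 + 2f2 + 4f3 = <-2, -6, 10>.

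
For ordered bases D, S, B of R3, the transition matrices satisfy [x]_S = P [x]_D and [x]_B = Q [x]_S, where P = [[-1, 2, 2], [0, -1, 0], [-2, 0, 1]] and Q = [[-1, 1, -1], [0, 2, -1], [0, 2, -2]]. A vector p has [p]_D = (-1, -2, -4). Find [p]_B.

(15, 6, 8)

Composing the changes, [p]_B = Q P [p]_D.
Q P = [[3, -3, -3], [2, -2, -1], [4, -2, -2]]; applying this to (-1, -2, -4) gives (15, 6, 8).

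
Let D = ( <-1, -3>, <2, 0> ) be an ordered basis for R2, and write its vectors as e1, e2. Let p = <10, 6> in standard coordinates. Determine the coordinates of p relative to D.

<-2, 4>

[p]_D is the unique c with M c = p, where M has columns e1, e2.
System: -c_1 + 2c_2 = 10, -3c_1 + 0c_2 = 6; solving gives c_1 = -2, c_2 = 4.
Check: -2e1 + 4e2 = <10, 6>.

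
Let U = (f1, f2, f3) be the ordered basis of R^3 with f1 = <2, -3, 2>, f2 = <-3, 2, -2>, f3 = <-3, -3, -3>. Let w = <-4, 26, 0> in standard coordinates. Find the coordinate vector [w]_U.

[w]_U is the unique c with M c = w, where M has columns f1, ..., f3.
Gaussian elimination on [M | w] yields c = (-2, 4, -4).
Check: -2f1 + 4f2 - 4f3 = <-4, 26, 0>.

<-2, 4, -4>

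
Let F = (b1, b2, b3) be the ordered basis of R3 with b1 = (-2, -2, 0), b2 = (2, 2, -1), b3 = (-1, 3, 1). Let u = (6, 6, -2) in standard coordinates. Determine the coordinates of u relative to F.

We seek scalars with c_1 b1 + ... + c_3 b3 = u; equivalently solve M c = u where the columns of M are b1, ..., b3.
Row-reducing the augmented matrix [M | u] gives c = (-1, 2, 0).
Check: -b1 + 2b2 + 0·b3 = (6, 6, -2).

(-1, 2, 0)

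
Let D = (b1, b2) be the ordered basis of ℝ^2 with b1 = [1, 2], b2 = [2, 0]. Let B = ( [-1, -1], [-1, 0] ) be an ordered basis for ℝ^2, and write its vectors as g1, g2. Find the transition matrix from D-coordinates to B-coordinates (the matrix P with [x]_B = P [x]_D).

[[-2, 0], [1, -2]]

Take x = bj: its D-coordinates are the j-th standard unit vector, so P e_j — column j of P — equals [bj]_B.
b1 = -2g1 + g2, giving column 1 = [-2, 1]; repeating for each j gives P = [[-2, 0], [1, -2]].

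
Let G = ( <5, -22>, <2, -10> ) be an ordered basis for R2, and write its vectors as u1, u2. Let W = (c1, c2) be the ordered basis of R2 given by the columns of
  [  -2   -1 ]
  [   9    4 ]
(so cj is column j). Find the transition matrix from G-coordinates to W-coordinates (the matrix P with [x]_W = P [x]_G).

Column j of P is [uj]_W, since P maps G-coordinates to W-coordinates.
Expressing u1 in W: u1 = -2c1 - c2, so column 1 of P is <-2, -1>.
Doing the same for each uj gives P = [[-2, -2], [-1, 2]].

[[-2, -2], [-1, 2]]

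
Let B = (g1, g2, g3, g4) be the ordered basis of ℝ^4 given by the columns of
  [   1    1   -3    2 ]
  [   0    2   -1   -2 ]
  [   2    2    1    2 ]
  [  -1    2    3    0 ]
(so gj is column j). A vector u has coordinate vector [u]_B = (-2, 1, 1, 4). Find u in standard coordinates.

(4, -7, 7, 7)

The coordinates say u = -2g1 + g2 + g3 + 4g4; adding the scaled basis vectors gives (4, -7, 7, 7).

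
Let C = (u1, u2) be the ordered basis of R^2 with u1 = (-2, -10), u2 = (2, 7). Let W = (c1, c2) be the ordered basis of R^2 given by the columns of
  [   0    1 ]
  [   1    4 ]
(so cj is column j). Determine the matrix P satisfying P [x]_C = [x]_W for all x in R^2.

Take x = uj: its C-coordinates are the j-th standard unit vector, so P e_j — column j of P — equals [uj]_W.
u1 = -2c1 - 2c2, giving column 1 = (-2, -2); repeating for each j gives P = [[-2, -1], [-2, 2]].

[[-2, -1], [-2, 2]]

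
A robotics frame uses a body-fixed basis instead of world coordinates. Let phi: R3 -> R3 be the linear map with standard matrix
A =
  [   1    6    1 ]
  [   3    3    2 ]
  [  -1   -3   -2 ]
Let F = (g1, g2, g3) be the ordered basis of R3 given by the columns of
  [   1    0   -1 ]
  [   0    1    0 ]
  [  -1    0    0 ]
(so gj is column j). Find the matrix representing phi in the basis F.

[[-1, 3, -1], [1, 3, -3], [-1, -3, 0]]

The j-th column of [phi]_F is [phi(gj)]_F.
phi(g1) = A g1 = <0, 1, 1> = -g1 + g2 - g3, so column 1 is <-1, 1, -1>.
Repeating for g2, g3 and assembling the columns gives [[-1, 3, -1], [1, 3, -3], [-1, -3, 0]].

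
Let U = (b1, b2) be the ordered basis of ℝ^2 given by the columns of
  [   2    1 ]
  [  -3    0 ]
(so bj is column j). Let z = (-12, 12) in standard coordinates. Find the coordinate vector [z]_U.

[z]_U is the unique c with M c = z, where M has columns b1, b2.
System: 2c_1 + c_2 = -12, -3c_1 + 0c_2 = 12; solving gives c_1 = -4, c_2 = -4.
Check: -4b1 - 4b2 = (-12, 12).

(-4, -4)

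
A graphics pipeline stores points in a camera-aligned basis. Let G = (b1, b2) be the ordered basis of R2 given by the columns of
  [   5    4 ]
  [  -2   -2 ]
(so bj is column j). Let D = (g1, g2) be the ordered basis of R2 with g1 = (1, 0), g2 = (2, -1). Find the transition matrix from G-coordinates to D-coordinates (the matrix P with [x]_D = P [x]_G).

Let M have columns bj and N have columns gj. Then for every x, N [x]_D = x = M [x]_G, so P = N^(-1) M.
Since det N = -1, N^(-1) has integer entries; multiplying gives P = [[1, 0], [2, 2]].

[[1, 0], [2, 2]]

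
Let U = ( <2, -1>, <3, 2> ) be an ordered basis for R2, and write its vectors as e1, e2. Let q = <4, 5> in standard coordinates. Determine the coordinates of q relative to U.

[q]_U is the unique c with M c = q, where M has columns e1, e2.
System: 2c_1 + 3c_2 = 4, -c_1 + 2c_2 = 5; solving gives c_1 = -1, c_2 = 2.
Check: -e1 + 2e2 = <4, 5>.

<-1, 2>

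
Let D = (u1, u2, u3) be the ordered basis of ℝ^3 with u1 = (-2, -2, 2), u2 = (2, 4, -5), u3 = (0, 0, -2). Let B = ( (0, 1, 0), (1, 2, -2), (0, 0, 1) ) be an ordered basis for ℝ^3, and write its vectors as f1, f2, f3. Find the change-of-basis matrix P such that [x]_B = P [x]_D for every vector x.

Column j of P is [uj]_B, since P maps D-coordinates to B-coordinates.
Expressing u1 in B: u1 = 2f1 - 2f2 - 2f3, so column 1 of P is (2, -2, -2).
Doing the same for each uj gives P = [[2, 0, 0], [-2, 2, 0], [-2, -1, -2]].

[[2, 0, 0], [-2, 2, 0], [-2, -1, -2]]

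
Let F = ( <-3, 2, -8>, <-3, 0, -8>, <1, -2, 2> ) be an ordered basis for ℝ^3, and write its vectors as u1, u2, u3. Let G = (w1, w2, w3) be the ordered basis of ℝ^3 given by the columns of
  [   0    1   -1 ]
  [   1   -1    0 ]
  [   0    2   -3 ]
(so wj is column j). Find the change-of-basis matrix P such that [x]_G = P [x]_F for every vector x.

[[1, -1, -1], [-1, -1, 1], [2, 2, 0]]

Let M have columns uj and N have columns wj. Then for every x, N [x]_G = x = M [x]_F, so P = N^(-1) M.
Since det N = 1, N^(-1) has integer entries; multiplying gives P = [[1, -1, -1], [-1, -1, 1], [2, 2, 0]].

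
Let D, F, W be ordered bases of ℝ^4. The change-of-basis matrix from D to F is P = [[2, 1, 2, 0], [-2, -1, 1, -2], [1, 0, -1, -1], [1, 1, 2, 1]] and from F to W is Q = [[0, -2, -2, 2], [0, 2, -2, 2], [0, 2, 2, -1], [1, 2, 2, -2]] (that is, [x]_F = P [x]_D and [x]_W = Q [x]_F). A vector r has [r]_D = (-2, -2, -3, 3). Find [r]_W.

(-4, -16, -3, -8)

Composing the changes, [r]_W = Q P [r]_D.
Q P = [[4, 4, 4, 8], [-4, 0, 8, 0], [-3, -3, -2, -7], [-2, -3, -2, -8]]; applying this to (-2, -2, -3, 3) gives (-4, -16, -3, -8).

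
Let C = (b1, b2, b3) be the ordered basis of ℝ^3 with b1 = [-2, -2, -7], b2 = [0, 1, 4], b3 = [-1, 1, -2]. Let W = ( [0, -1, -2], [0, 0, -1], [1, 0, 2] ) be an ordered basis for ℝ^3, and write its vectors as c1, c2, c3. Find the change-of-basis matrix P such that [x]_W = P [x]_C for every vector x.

Let M have columns bj and N have columns cj. Then for every x, N [x]_W = x = M [x]_C, so P = N^(-1) M.
Since det N = 1, N^(-1) has integer entries; multiplying gives P = [[2, -1, -1], [-1, -2, 2], [-2, 0, -1]].

[[2, -1, -1], [-1, -2, 2], [-2, 0, -1]]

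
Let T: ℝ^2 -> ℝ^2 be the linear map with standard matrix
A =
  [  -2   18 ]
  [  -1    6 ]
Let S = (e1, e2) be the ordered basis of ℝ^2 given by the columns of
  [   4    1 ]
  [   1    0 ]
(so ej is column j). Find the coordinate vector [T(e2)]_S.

Column 2 of [T]_S is the S-coordinate vector of T(e2).
In standard coordinates T(e2) = A e2 = <-2, -1>.
Converting to S: <-2, -1> = -e1 + 2e2, so the coordinate vector is <-1, 2>.

<-1, 2>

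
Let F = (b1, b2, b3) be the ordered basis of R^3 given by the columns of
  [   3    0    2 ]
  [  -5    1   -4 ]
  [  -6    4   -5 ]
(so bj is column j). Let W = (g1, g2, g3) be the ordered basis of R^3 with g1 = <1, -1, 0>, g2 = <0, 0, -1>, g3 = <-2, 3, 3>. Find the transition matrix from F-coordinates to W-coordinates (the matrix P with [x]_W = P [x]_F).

Let M have columns bj and N have columns gj. Then for every x, N [x]_W = x = M [x]_F, so P = N^(-1) M.
Since det N = 1, N^(-1) has integer entries; multiplying gives P = [[-1, 2, -2], [0, -1, -1], [-2, 1, -2]].

[[-1, 2, -2], [0, -1, -1], [-2, 1, -2]]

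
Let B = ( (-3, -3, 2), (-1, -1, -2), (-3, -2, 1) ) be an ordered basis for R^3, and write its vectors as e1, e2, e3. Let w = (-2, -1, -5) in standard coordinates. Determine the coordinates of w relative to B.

[w]_B is the unique c with M c = w, where M has columns e1, ..., e3.
Solving this 3x3 system gives c = (-1, 2, 1).
Check: -e1 + 2e2 + e3 = (-2, -1, -5).

(-1, 2, 1)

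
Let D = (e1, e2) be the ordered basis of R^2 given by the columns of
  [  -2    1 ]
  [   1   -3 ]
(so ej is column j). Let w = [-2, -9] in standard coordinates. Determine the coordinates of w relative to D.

[3, 4]

[w]_D is the unique c with M c = w, where M has columns e1, e2.
System: -2c_1 + c_2 = -2, c_1 - 3c_2 = -9; solving gives c_1 = 3, c_2 = 4.
Check: 3e1 + 4e2 = [-2, -9].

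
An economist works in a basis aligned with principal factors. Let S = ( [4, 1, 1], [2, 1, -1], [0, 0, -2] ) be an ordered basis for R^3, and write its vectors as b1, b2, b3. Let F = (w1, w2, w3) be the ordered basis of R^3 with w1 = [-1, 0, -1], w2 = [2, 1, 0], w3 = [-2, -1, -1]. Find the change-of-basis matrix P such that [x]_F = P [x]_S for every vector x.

Column j of P is [bj]_F, since P maps S-coordinates to F-coordinates.
Expressing b1 in F: b1 = -2w1 + 2w2 + w3, so column 1 of P is [-2, 2, 1].
Doing the same for each bj gives P = [[-2, 0, 0], [2, 2, 2], [1, 1, 2]].

[[-2, 0, 0], [2, 2, 2], [1, 1, 2]]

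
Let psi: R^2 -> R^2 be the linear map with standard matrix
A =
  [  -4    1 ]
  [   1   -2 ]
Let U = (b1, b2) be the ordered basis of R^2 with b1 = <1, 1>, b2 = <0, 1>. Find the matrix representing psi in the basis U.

The j-th column of [psi]_U is [psi(bj)]_U.
psi(b1) = A b1 = <-3, -1> = -3b1 + 2b2, so column 1 is <-3, 2>.
Repeating for b2 and assembling the columns gives [[-3, 1], [2, -3]].

[[-3, 1], [2, -3]]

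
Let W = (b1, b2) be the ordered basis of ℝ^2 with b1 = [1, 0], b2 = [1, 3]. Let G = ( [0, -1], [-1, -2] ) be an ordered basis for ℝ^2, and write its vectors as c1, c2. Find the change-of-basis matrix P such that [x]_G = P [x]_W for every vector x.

Let M have columns bj and N have columns cj. Then for every x, N [x]_G = x = M [x]_W, so P = N^(-1) M.
Since det N = -1, N^(-1) has integer entries; multiplying gives P = [[2, -1], [-1, -1]].

[[2, -1], [-1, -1]]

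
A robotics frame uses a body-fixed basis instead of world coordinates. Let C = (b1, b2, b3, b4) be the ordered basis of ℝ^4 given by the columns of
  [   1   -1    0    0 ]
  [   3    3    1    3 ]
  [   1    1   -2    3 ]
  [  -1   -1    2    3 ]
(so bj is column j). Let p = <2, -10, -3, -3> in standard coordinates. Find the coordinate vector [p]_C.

We seek scalars with c_1 b1 + ... + c_4 b4 = p; equivalently solve M c = p where the columns of M are b1, ..., b4.
Gaussian elimination on [M | p] yields c = (0, -2, -1, -1).
Check: 0·b1 - 2b2 - b3 - b4 = <2, -10, -3, -3>.

<0, -2, -1, -1>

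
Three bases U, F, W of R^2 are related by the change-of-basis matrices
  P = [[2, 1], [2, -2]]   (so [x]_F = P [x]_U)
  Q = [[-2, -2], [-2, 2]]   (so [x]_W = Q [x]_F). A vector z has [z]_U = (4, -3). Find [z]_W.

(-38, 18)

Composing the changes, [z]_W = Q P [z]_U.
Q P = [[-8, 2], [0, -6]]; applying this to (4, -3) gives (-38, 18).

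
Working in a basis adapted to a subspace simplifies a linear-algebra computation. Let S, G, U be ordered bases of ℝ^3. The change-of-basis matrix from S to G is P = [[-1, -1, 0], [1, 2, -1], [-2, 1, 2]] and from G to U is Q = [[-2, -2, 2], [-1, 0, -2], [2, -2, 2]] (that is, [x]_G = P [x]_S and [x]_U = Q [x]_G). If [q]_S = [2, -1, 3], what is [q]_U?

Apply P to get G-coordinates [-1, -3, 1], then Q to get U-coordinates.
The result is [q]_U = [10, -1, 6].

[10, -1, 6]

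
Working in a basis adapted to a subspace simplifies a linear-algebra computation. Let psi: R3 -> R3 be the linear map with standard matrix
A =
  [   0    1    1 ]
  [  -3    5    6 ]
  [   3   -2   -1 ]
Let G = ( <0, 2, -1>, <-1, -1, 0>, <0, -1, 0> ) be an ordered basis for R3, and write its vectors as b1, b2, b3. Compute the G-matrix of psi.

The j-th column of [psi]_G is [psi(bj)]_G.
psi(b1) = A b1 = <1, 4, -3> = 3b1 - b2 + 3b3, so column 1 is <3, -1, 3>.
Repeating for b2, b3 and assembling the columns gives [[3, 1, -2], [-1, 1, 1], [3, 3, 0]].

[[3, 1, -2], [-1, 1, 1], [3, 3, 0]]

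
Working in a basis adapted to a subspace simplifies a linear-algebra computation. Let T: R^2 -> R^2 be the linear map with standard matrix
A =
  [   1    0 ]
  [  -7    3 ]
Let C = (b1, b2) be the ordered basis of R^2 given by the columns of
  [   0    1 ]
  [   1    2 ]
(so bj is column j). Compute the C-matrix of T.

Let P have columns b1, b2. Then [T]_C = P^(-1) A P.
Here det P = -1, so P^(-1) is integer; computing A P first and then P^(-1)(A P) gives [[3, -3], [0, 1]].

[[3, -3], [0, 1]]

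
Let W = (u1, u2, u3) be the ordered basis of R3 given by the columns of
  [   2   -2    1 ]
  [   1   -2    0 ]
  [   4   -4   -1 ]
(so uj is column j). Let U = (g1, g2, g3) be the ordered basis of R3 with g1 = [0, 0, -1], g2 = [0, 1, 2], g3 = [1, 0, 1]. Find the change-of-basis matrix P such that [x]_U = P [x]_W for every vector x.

[[0, -2, 2], [1, -2, 0], [2, -2, 1]]

Let M have columns uj and N have columns gj. Then for every x, N [x]_U = x = M [x]_W, so P = N^(-1) M.
Since det N = 1, N^(-1) has integer entries; multiplying gives P = [[0, -2, 2], [1, -2, 0], [2, -2, 1]].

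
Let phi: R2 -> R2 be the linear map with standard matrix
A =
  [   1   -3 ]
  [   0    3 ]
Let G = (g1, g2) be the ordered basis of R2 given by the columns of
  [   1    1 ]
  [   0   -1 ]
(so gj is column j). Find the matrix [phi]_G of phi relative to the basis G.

[[1, 1], [0, 3]]

The j-th column of [phi]_G is [phi(gj)]_G.
phi(g1) = A g1 = (1, 0) = g1 + 0·g2, so column 1 is (1, 0).
Repeating for g2 and assembling the columns gives [[1, 1], [0, 3]].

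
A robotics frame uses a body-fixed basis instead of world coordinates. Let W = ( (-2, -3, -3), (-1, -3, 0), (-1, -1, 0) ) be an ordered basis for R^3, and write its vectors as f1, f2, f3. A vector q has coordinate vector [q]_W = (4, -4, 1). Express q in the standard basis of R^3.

q = M [q]_W, where M has columns f1, ..., f3.
Carrying out the matrix-vector product, q = (-5, -1, -12).

(-5, -1, -12)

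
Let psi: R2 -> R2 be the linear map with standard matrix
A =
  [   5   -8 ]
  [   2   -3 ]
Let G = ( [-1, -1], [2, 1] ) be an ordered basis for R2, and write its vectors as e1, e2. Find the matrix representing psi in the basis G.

Let P have columns e1, e2. Then [psi]_G = P^(-1) A P.
Here det P = 1, so P^(-1) is integer; computing A P first and then P^(-1)(A P) gives [[1, 0], [2, 1]].

[[1, 0], [2, 1]]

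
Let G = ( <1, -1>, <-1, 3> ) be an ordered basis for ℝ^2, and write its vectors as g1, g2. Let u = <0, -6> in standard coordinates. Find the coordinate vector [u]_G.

<-3, -3>

Write u = c_1 g1 + c_2 g2 and solve for the c_i.
System: c_1 - c_2 = 0, -c_1 + 3c_2 = -6; solving gives c_1 = -3, c_2 = -3.
Check: -3g1 - 3g2 = <0, -6>.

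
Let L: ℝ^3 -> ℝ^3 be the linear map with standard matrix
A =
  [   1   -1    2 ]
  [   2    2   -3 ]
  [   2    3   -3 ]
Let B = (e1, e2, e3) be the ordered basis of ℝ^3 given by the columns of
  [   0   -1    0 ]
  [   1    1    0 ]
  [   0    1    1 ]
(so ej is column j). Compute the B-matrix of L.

The j-th column of [L]_B is [L(ej)]_B.
L(e1) = A e1 = [-1, 2, 3] = e1 + e2 + 2e3, so column 1 is [1, 1, 2].
Repeating for e2, e3 and assembling the columns gives [[1, -3, -1], [1, 0, -2], [2, -2, -1]].

[[1, -3, -1], [1, 0, -2], [2, -2, -1]]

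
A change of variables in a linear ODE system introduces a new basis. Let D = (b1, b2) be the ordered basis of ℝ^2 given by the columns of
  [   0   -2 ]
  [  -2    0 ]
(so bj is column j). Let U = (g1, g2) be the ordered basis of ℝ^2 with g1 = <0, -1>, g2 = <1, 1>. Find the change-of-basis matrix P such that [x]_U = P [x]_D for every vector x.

[[2, -2], [0, -2]]

Let M have columns bj and N have columns gj. Then for every x, N [x]_U = x = M [x]_D, so P = N^(-1) M.
Since det N = 1, N^(-1) has integer entries; multiplying gives P = [[2, -2], [0, -2]].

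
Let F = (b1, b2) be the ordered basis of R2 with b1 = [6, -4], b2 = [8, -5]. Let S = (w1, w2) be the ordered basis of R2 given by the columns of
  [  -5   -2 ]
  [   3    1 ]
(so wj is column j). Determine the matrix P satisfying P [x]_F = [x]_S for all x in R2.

Take x = bj: its F-coordinates are the j-th standard unit vector, so P e_j — column j of P — equals [bj]_S.
b1 = -2w1 + 2w2, giving column 1 = [-2, 2]; repeating for each j gives P = [[-2, -2], [2, 1]].

[[-2, -2], [2, 1]]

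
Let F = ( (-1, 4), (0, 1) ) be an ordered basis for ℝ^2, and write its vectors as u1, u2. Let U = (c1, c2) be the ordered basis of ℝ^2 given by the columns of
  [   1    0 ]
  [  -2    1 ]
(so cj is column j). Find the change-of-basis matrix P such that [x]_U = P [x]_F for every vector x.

Take x = uj: its F-coordinates are the j-th standard unit vector, so P e_j — column j of P — equals [uj]_U.
u1 = -c1 + 2c2, giving column 1 = (-1, 2); repeating for each j gives P = [[-1, 0], [2, 1]].

[[-1, 0], [2, 1]]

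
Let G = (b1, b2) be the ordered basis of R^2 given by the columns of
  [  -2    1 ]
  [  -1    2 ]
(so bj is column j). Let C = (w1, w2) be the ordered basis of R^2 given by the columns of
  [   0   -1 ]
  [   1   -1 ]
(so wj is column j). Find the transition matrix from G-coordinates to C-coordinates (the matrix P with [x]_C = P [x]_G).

Column j of P is [bj]_C, since P maps G-coordinates to C-coordinates.
Expressing b1 in C: b1 = w1 + 2w2, so column 1 of P is (1, 2).
Doing the same for each bj gives P = [[1, 1], [2, -1]].

[[1, 1], [2, -1]]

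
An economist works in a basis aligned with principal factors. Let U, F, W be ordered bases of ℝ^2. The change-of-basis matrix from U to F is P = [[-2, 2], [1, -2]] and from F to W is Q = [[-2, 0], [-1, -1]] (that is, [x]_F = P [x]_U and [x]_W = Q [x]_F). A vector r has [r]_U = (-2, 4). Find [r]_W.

(-24, -2)

Composing the changes, [r]_W = Q P [r]_U.
Q P = [[4, -4], [1, 0]]; applying this to (-2, 4) gives (-24, -2).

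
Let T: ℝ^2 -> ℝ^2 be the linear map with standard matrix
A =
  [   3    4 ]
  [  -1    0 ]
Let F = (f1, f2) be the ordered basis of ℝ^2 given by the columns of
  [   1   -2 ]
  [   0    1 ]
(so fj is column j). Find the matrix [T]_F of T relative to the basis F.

[[1, 2], [-1, 2]]

With P the matrix whose columns are f1, f2, [T]_F = P^(-1) A P.
Column by column: T(f1) = A f1 = <3, -1>; its F-coordinates <1, -1> give column 1.
Continuing for each basis vector yields [T]_F = [[1, 2], [-1, 2]].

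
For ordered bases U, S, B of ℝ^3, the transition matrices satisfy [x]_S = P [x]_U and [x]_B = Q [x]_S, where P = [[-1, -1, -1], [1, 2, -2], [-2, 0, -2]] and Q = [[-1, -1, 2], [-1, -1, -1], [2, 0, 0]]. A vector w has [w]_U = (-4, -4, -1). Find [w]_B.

(21, -9, 18)

Composing the changes, [w]_B = Q P [w]_U.
Q P = [[-4, -1, -1], [2, -1, 5], [-2, -2, -2]]; applying this to (-4, -4, -1) gives (21, -9, 18).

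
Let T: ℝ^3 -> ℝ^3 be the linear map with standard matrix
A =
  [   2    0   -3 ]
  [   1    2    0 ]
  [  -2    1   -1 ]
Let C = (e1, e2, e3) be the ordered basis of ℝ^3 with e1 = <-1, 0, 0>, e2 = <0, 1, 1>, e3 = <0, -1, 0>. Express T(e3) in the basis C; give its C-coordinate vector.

<0, -1, 1>

Compute T(e3) = A e3 = <0, -2, -1> in standard coordinates.
Then write this in C-coordinates: solve for y in y_1 e1 + ... + y_3 e3 = <0, -2, -1>.
This gives y = <0, -1, 1>, which is column 3 of [T]_C.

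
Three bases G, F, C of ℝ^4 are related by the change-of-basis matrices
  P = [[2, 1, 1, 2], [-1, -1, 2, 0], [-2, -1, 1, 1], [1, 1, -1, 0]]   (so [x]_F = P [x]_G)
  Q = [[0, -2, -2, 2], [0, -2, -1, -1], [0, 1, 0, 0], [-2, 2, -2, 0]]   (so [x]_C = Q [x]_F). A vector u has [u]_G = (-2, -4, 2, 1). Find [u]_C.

(-58, -23, 10, 6)

Composing the changes, [u]_C = Q P [u]_G.
Q P = [[8, 6, -8, -2], [3, 2, -4, -1], [-1, -1, 2, 0], [-2, -2, 0, -6]]; applying this to (-2, -4, 2, 1) gives (-58, -23, 10, 6).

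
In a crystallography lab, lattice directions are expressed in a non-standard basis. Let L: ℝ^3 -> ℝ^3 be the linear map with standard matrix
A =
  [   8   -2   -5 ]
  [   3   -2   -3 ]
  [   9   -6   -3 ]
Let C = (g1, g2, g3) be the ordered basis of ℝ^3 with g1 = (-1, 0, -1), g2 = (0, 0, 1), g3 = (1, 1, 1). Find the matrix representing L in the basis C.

[[3, 2, -3], [-3, 2, -1], [0, -3, -2]]

With P the matrix whose columns are g1, ..., g3, [L]_C = P^(-1) A P.
Column by column: L(g1) = A g1 = (-3, 0, -6); its C-coordinates (3, -3, 0) give column 1.
Continuing for each basis vector yields [L]_C = [[3, 2, -3], [-3, 2, -1], [0, -3, -2]].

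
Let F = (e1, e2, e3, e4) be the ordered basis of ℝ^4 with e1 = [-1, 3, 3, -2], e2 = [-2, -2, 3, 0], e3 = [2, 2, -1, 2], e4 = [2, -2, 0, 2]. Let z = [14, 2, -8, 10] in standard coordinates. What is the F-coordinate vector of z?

We seek scalars with c_1 e1 + ... + c_4 e4 = z; equivalently solve M c = z where the columns of M are e1, ..., e4.
Solving this 4x4 system gives c = (0, -2, 2, 3).
Check: 0·e1 - 2e2 + 2e3 + 3e4 = [14, 2, -8, 10].

[0, -2, 2, 3]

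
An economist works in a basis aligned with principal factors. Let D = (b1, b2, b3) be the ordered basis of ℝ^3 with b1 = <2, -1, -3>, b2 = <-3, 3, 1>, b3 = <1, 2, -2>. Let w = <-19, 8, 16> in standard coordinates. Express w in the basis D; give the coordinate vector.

<-2, 4, -3>

Write w = c_1 b1 + ... + c_3 b3 and solve for the c_i.
Row-reducing the augmented matrix [M | w] gives c = (-2, 4, -3).
Check: -2b1 + 4b2 - 3b3 = <-19, 8, 16>.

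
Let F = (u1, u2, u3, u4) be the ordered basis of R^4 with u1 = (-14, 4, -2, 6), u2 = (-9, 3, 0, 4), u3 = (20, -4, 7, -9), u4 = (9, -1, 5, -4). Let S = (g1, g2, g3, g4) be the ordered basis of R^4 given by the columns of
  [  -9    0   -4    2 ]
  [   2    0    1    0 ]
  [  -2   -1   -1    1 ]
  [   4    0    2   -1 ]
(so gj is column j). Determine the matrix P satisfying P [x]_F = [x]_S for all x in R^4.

Take x = uj: its F-coordinates are the j-th standard unit vector, so P e_j — column j of P — equals [uj]_S.
u1 = 2g1 + 0·g2 + 0·g3 + 2g4, giving column 1 = (2, 0, 0, 2); repeating for each j gives P = [[2, 1, -2, -1], [0, -1, -2, -2], [0, 1, 0, 1], [2, 2, 1, 2]].

[[2, 1, -2, -1], [0, -1, -2, -2], [0, 1, 0, 1], [2, 2, 1, 2]]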